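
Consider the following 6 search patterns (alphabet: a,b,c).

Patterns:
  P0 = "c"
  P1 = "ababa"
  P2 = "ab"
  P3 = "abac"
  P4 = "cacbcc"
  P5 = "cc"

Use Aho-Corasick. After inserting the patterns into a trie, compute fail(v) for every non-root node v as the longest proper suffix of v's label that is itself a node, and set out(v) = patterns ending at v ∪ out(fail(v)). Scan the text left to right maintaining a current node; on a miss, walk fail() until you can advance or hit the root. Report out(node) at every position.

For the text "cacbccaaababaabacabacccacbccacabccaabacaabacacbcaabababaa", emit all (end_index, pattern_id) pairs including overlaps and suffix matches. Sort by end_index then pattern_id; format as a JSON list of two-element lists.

Construct AC machine:
Trie nodes:
  0='ε' goto a→2 c→1
  1='c' goto a→8 c→13  [P0 ends]
  2='a' goto b→3
  3='ab' goto a→4  [P2 ends]
  4='aba' goto b→5 c→7
  5='abab' goto a→6
  6='ababa' goto ·  [P1 ends]
  7='abac' goto ·  [P3 ends]
  8='ca' goto c→9
  9='cac' goto b→10
  10='cacb' goto c→11
  11='cacbc' goto c→12
  12='cacbcc' goto ·  [P4 ends]
  13='cc' goto ·  [P5 ends]

BFS fail/out derivation:
  n1('c'): parent n0 fail=0; on 'c' 0 → fail=0;  out {0}∪∅={0}
  n2('a'): parent n0 fail=0; on 'a' 0 → fail=0;  out ∅∪∅=∅
  n3('ab'): parent n2 fail=0; on 'b' 0 → fail=0;  out {2}∪∅={2}
  n8('ca'): parent n1 fail=0; on 'a' 0 → fail=2;  out ∅∪∅=∅
  n13('cc'): parent n1 fail=0; on 'c' 0 → fail=1;  out {5}∪{0}={0,5}
  n4('aba'): parent n3 fail=0; on 'a' 0 → fail=2;  out ∅∪∅=∅
  n9('cac'): parent n8 fail=2; on 'c' 2→0 → fail=1;  out ∅∪{0}={0}
  n5('abab'): parent n4 fail=2; on 'b' 2 → fail=3;  out ∅∪{2}={2}
  n7('abac'): parent n4 fail=2; on 'c' 2→0 → fail=1;  out {3}∪{0}={0,3}
  n10('cacb'): parent n9 fail=1; on 'b' 1→0 → fail=0;  out ∅∪∅=∅
  n6('ababa'): parent n5 fail=3; on 'a' 3 → fail=4;  out {1}∪∅={1}
  n11('cacbc'): parent n10 fail=0; on 'c' 0 → fail=1;  out ∅∪{0}={0}
  n12('cacbcc'): parent n11 fail=1; on 'c' 1 → fail=13;  out {4}∪{0,5}={0,4,5}

Scan:
[0] read 'c'  n0⇒n1  emit P0@[0:0]
[1] read 'a'  n1⇒n8
[2] read 'c'  n8⇒n9  emit P0@[2:2]
[3] read 'b'  n9⇒n10
[4] read 'c'  n10⇒n11  emit P0@[4:4]
[5] read 'c'  n11⇒n12  emit P0@[5:5],P4@[0:5],P5@[4:5]
[6] read 'a'  n12⇒n8 (via fail)
[7] read 'a'  n8⇒n2 (via fail)
[8] read 'a'  n2⇒n2 (via fail)
[9] read 'b'  n2⇒n3  emit P2@[8:9]
[10] read 'a'  n3⇒n4
[11] read 'b'  n4⇒n5  emit P2@[10:11]
[12] read 'a'  n5⇒n6  emit P1@[8:12]
[13] read 'a'  n6⇒n2 (via fail)
[14] read 'b'  n2⇒n3  emit P2@[13:14]
[15] read 'a'  n3⇒n4
[16] read 'c'  n4⇒n7  emit P0@[16:16],P3@[13:16]
[17] read 'a'  n7⇒n8 (via fail)
[18] read 'b'  n8⇒n3 (via fail)  emit P2@[17:18]
[19] read 'a'  n3⇒n4
[20] read 'c'  n4⇒n7  emit P0@[20:20],P3@[17:20]
[21] read 'c'  n7⇒n13 (via fail)  emit P0@[21:21],P5@[20:21]
[22] read 'c'  n13⇒n13 (via fail)  emit P0@[22:22],P5@[21:22]
[23] read 'a'  n13⇒n8 (via fail)
[24] read 'c'  n8⇒n9  emit P0@[24:24]
[25] read 'b'  n9⇒n10
[26] read 'c'  n10⇒n11  emit P0@[26:26]
[27] read 'c'  n11⇒n12  emit P0@[27:27],P4@[22:27],P5@[26:27]
[28] read 'a'  n12⇒n8 (via fail)
[29] read 'c'  n8⇒n9  emit P0@[29:29]
[30] read 'a'  n9⇒n8 (via fail)
[31] read 'b'  n8⇒n3 (via fail)  emit P2@[30:31]
[32] read 'c'  n3⇒n1 (via fail)  emit P0@[32:32]
[33] read 'c'  n1⇒n13  emit P0@[33:33],P5@[32:33]
[34] read 'a'  n13⇒n8 (via fail)
[35] read 'a'  n8⇒n2 (via fail)
[36] read 'b'  n2⇒n3  emit P2@[35:36]
[37] read 'a'  n3⇒n4
[38] read 'c'  n4⇒n7  emit P0@[38:38],P3@[35:38]
[39] read 'a'  n7⇒n8 (via fail)
[40] read 'a'  n8⇒n2 (via fail)
[41] read 'b'  n2⇒n3  emit P2@[40:41]
[42] read 'a'  n3⇒n4
[43] read 'c'  n4⇒n7  emit P0@[43:43],P3@[40:43]
[44] read 'a'  n7⇒n8 (via fail)
[45] read 'c'  n8⇒n9  emit P0@[45:45]
[46] read 'b'  n9⇒n10
[47] read 'c'  n10⇒n11  emit P0@[47:47]
[48] read 'a'  n11⇒n8 (via fail)
[49] read 'a'  n8⇒n2 (via fail)
[50] read 'b'  n2⇒n3  emit P2@[49:50]
[51] read 'a'  n3⇒n4
[52] read 'b'  n4⇒n5  emit P2@[51:52]
[53] read 'a'  n5⇒n6  emit P1@[49:53]
[54] read 'b'  n6⇒n5 (via fail)  emit P2@[53:54]
[55] read 'a'  n5⇒n6  emit P1@[51:55]
[56] read 'a'  n6⇒n2 (via fail)

Result: [[0,0],[2,0],[4,0],[5,0],[5,4],[5,5],[9,2],[11,2],[12,1],[14,2],[16,0],[16,3],[18,2],[20,0],[20,3],[21,0],[21,5],[22,0],[22,5],[24,0],[26,0],[27,0],[27,4],[27,5],[29,0],[31,2],[32,0],[33,0],[33,5],[36,2],[38,0],[38,3],[41,2],[43,0],[43,3],[45,0],[47,0],[50,2],[52,2],[53,1],[54,2],[55,1]]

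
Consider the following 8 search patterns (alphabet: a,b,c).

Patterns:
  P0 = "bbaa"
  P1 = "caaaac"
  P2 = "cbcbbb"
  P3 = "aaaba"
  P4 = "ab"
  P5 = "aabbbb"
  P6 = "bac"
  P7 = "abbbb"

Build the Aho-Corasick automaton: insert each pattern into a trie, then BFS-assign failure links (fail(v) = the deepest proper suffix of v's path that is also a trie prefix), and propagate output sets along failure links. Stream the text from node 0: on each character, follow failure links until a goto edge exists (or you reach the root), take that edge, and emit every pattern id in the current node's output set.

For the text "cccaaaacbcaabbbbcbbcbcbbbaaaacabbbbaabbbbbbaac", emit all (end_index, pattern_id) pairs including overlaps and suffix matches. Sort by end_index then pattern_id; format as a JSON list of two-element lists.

Build:
Trie nodes:
  0='ε' goto a→16 b→1 c→5
  1='b' goto a→26 b→2
  2='bb' goto a→3
  3='bba' goto a→4
  4='bbaa' goto ·  [P0 ends]
  5='c' goto a→6 b→11
  6='ca' goto a→7
  7='caa' goto a→8
  8='caaa' goto a→9
  9='caaaa' goto c→10
  10='caaaac' goto ·  [P1 ends]
  11='cb' goto c→12
  12='cbc' goto b→13
  13='cbcb' goto b→14
  14='cbcbb' goto b→15
  15='cbcbbb' goto ·  [P2 ends]
  16='a' goto a→17 b→21
  17='aa' goto a→18 b→22
  18='aaa' goto b→19
  19='aaab' goto a→20
  20='aaaba' goto ·  [P3 ends]
  21='ab' goto b→28  [P4 ends]
  22='aab' goto b→23
  23='aabb' goto b→24
  24='aabbb' goto b→25
  25='aabbbb' goto ·  [P5 ends]
  26='ba' goto c→27
  27='bac' goto ·  [P6 ends]
  28='abb' goto b→29
  29='abbb' goto b→30
  30='abbbb' goto ·  [P7 ends]

Failure links (BFS by depth):
  fail(1) 'b': from fail(0)=0 chase 'b': 0 ⇒ 0;  out=∅∪out(0)=∅
  fail(5) 'c': from fail(0)=0 chase 'c': 0 ⇒ 0;  out=∅∪out(0)=∅
  fail(16) 'a': from fail(0)=0 chase 'a': 0 ⇒ 0;  out=∅∪out(0)=∅
  fail(2) 'bb': from fail(1)=0 chase 'b': 0 ⇒ 1;  out=∅∪out(1)=∅
  fail(6) 'ca': from fail(5)=0 chase 'a': 0 ⇒ 16;  out=∅∪out(16)=∅
  fail(11) 'cb': from fail(5)=0 chase 'b': 0 ⇒ 1;  out=∅∪out(1)=∅
  fail(17) 'aa': from fail(16)=0 chase 'a': 0 ⇒ 16;  out=∅∪out(16)=∅
  fail(21) 'ab': from fail(16)=0 chase 'b': 0 ⇒ 1;  out={4}∪out(1)={4}
  fail(26) 'ba': from fail(1)=0 chase 'a': 0 ⇒ 16;  out=∅∪out(16)=∅
  fail(3) 'bba': from fail(2)=1 chase 'a': 1 ⇒ 26;  out=∅∪out(26)=∅
  fail(7) 'caa': from fail(6)=16 chase 'a': 16 ⇒ 17;  out=∅∪out(17)=∅
  fail(12) 'cbc': from fail(11)=1 chase 'c': 1→0 ⇒ 5;  out=∅∪out(5)=∅
  fail(18) 'aaa': from fail(17)=16 chase 'a': 16 ⇒ 17;  out=∅∪out(17)=∅
  fail(22) 'aab': from fail(17)=16 chase 'b': 16 ⇒ 21;  out=∅∪out(21)={4}
  fail(27) 'bac': from fail(26)=16 chase 'c': 16→0 ⇒ 5;  out={6}∪out(5)={6}
  fail(28) 'abb': from fail(21)=1 chase 'b': 1 ⇒ 2;  out=∅∪out(2)=∅
  fail(4) 'bbaa': from fail(3)=26 chase 'a': 26→16 ⇒ 17;  out={0}∪out(17)={0}
  fail(8) 'caaa': from fail(7)=17 chase 'a': 17 ⇒ 18;  out=∅∪out(18)=∅
  fail(13) 'cbcb': from fail(12)=5 chase 'b': 5 ⇒ 11;  out=∅∪out(11)=∅
  fail(19) 'aaab': from fail(18)=17 chase 'b': 17 ⇒ 22;  out=∅∪out(22)={4}
  fail(23) 'aabb': from fail(22)=21 chase 'b': 21 ⇒ 28;  out=∅∪out(28)=∅
  fail(29) 'abbb': from fail(28)=2 chase 'b': 2→1 ⇒ 2;  out=∅∪out(2)=∅
  fail(9) 'caaaa': from fail(8)=18 chase 'a': 18→17 ⇒ 18;  out=∅∪out(18)=∅
  fail(14) 'cbcbb': from fail(13)=11 chase 'b': 11→1 ⇒ 2;  out=∅∪out(2)=∅
  fail(20) 'aaaba': from fail(19)=22 chase 'a': 22→21→1 ⇒ 26;  out={3}∪out(26)={3}
  fail(24) 'aabbb': from fail(23)=28 chase 'b': 28 ⇒ 29;  out=∅∪out(29)=∅
  fail(30) 'abbbb': from fail(29)=2 chase 'b': 2→1 ⇒ 2;  out={7}∪out(2)={7}
  fail(10) 'caaaac': from fail(9)=18 chase 'c': 18→17→16→0 ⇒ 5;  out={1}∪out(5)={1}
  fail(15) 'cbcbbb': from fail(14)=2 chase 'b': 2→1 ⇒ 2;  out={2}∪out(2)={2}
  fail(25) 'aabbbb': from fail(24)=29 chase 'b': 29 ⇒ 30;  out={5}∪out(30)={5,7}

Scan:
i=0 'c': node 0→5
i=1 'c': node 5→5 (fail-walked)
i=2 'c': node 5→5 (fail-walked)
i=3 'a': node 5→6
i=4 'a': node 6→7
i=5 'a': node 7→8
i=6 'a': node 8→9
i=7 'c': node 9→10  emit P1@[2:7]
i=8 'b': node 10→11 (fail-walked)
i=9 'c': node 11→12
i=10 'a': node 12→6 (fail-walked)
i=11 'a': node 6→7
i=12 'b': node 7→22 (fail-walked)  emit P4@[11:12]
i=13 'b': node 22→23
i=14 'b': node 23→24
i=15 'b': node 24→25  emit P5@[10:15],P7@[11:15]
i=16 'c': node 25→5 (fail-walked)
i=17 'b': node 5→11
i=18 'b': node 11→2 (fail-walked)
i=19 'c': node 2→5 (fail-walked)
i=20 'b': node 5→11
i=21 'c': node 11→12
i=22 'b': node 12→13
i=23 'b': node 13→14
i=24 'b': node 14→15  emit P2@[19:24]
i=25 'a': node 15→3 (fail-walked)
i=26 'a': node 3→4  emit P0@[23:26]
i=27 'a': node 4→18 (fail-walked)
i=28 'a': node 18→18 (fail-walked)
i=29 'c': node 18→5 (fail-walked)
i=30 'a': node 5→6
i=31 'b': node 6→21 (fail-walked)  emit P4@[30:31]
i=32 'b': node 21→28
i=33 'b': node 28→29
i=34 'b': node 29→30  emit P7@[30:34]
i=35 'a': node 30→3 (fail-walked)
i=36 'a': node 3→4  emit P0@[33:36]
i=37 'b': node 4→22 (fail-walked)  emit P4@[36:37]
i=38 'b': node 22→23
i=39 'b': node 23→24
i=40 'b': node 24→25  emit P5@[35:40],P7@[36:40]
i=41 'b': node 25→2 (fail-walked)
i=42 'b': node 2→2 (fail-walked)
i=43 'a': node 2→3
i=44 'a': node 3→4  emit P0@[41:44]
i=45 'c': node 4→5 (fail-walked)

All matches (sorted): [[7,1],[12,4],[15,5],[15,7],[24,2],[26,0],[31,4],[34,7],[36,0],[37,4],[40,5],[40,7],[44,0]]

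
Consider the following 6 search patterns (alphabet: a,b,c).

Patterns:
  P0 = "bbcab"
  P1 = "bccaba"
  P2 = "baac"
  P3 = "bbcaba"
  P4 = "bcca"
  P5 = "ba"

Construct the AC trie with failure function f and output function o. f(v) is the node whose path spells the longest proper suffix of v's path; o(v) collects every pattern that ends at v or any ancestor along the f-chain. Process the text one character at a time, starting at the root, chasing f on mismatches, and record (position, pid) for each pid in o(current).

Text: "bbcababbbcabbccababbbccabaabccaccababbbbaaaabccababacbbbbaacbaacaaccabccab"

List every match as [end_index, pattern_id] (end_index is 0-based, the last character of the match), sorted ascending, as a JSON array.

Construct AC machine:
Trie nodes:
  n0 'ε': b→1
  n1 'b': a→11 b→2 c→6
  n2 'bb': c→3
  n3 'bbc': a→4
  n4 'bbca': b→5
  n5 'bbcab': a→14  [P0 ends]
  n6 'bc': c→7
  n7 'bcc': a→8
  n8 'bcca': b→9  [P4 ends]
  n9 'bccab': a→10
  n10 'bccaba': ·  [P1 ends]
  n11 'ba': a→12  [P5 ends]
  n12 'baa': c→13
  n13 'baac': ·  [P2 ends]
  n14 'bbcaba': ·  [P3 ends]

Failure links (BFS by depth):
  n1('b'): parent n0 fail=0; on 'b' 0 → fail=0;  out ∅∪∅=∅
  n2('bb'): parent n1 fail=0; on 'b' 0 → fail=1;  out ∅∪∅=∅
  n6('bc'): parent n1 fail=0; on 'c' 0 → fail=0;  out ∅∪∅=∅
  n11('ba'): parent n1 fail=0; on 'a' 0 → fail=0;  out {5}∪∅={5}
  n3('bbc'): parent n2 fail=1; on 'c' 1 → fail=6;  out ∅∪∅=∅
  n7('bcc'): parent n6 fail=0; on 'c' 0 → fail=0;  out ∅∪∅=∅
  n12('baa'): parent n11 fail=0; on 'a' 0 → fail=0;  out ∅∪∅=∅
  n4('bbca'): parent n3 fail=6; on 'a' 6→0 → fail=0;  out ∅∪∅=∅
  n8('bcca'): parent n7 fail=0; on 'a' 0 → fail=0;  out {4}∪∅={4}
  n13('baac'): parent n12 fail=0; on 'c' 0 → fail=0;  out {2}∪∅={2}
  n5('bbcab'): parent n4 fail=0; on 'b' 0 → fail=1;  out {0}∪∅={0}
  n9('bccab'): parent n8 fail=0; on 'b' 0 → fail=1;  out ∅∪∅=∅
  n10('bccaba'): parent n9 fail=1; on 'a' 1 → fail=11;  out {1}∪{5}={1,5}
  n14('bbcaba'): parent n5 fail=1; on 'a' 1 → fail=11;  out {3}∪{5}={3,5}

Scan:
i=0 'b': node 0→1
i=1 'b': node 1→2
i=2 'c': node 2→3
i=3 'a': node 3→4
i=4 'b': node 4→5  ** P0@[0:4]
i=5 'a': node 5→14  ** P3@[0:5],P5@[4:5]
i=6 'b': node 14→1 ·f
i=7 'b': node 1→2
i=8 'b': node 2→2 ·f
i=9 'c': node 2→3
i=10 'a': node 3→4
i=11 'b': node 4→5  ** P0@[7:11]
i=12 'b': node 5→2 ·f
i=13 'c': node 2→3
i=14 'c': node 3→7 ·f
i=15 'a': node 7→8  ** P4@[12:15]
i=16 'b': node 8→9
i=17 'a': node 9→10  ** P1@[12:17],P5@[16:17]
i=18 'b': node 10→1 ·f
i=19 'b': node 1→2
i=20 'b': node 2→2 ·f
i=21 'c': node 2→3
i=22 'c': node 3→7 ·f
i=23 'a': node 7→8  ** P4@[20:23]
i=24 'b': node 8→9
i=25 'a': node 9→10  ** P1@[20:25],P5@[24:25]
i=26 'a': node 10→12 ·f
i=27 'b': node 12→1 ·f
i=28 'c': node 1→6
i=29 'c': node 6→7
i=30 'a': node 7→8  ** P4@[27:30]
i=31 'c': node 8→0 ·f
i=32 'c': node 0→0
i=33 'a': node 0→0
i=34 'b': node 0→1
i=35 'a': node 1→11  ** P5@[34:35]
i=36 'b': node 11→1 ·f
i=37 'b': node 1→2
i=38 'b': node 2→2 ·f
i=39 'b': node 2→2 ·f
i=40 'a': node 2→11 ·f  ** P5@[39:40]
i=41 'a': node 11→12
i=42 'a': node 12→0 ·f
i=43 'a': node 0→0
i=44 'b': node 0→1
i=45 'c': node 1→6
i=46 'c': node 6→7
i=47 'a': node 7→8  ** P4@[44:47]
i=48 'b': node 8→9
i=49 'a': node 9→10  ** P1@[44:49],P5@[48:49]
i=50 'b': node 10→1 ·f
i=51 'a': node 1→11  ** P5@[50:51]
i=52 'c': node 11→0 ·f
i=53 'b': node 0→1
i=54 'b': node 1→2
i=55 'b': node 2→2 ·f
i=56 'b': node 2→2 ·f
i=57 'a': node 2→11 ·f  ** P5@[56:57]
i=58 'a': node 11→12
i=59 'c': node 12→13  ** P2@[56:59]
i=60 'b': node 13→1 ·f
i=61 'a': node 1→11  ** P5@[60:61]
i=62 'a': node 11→12
i=63 'c': node 12→13  ** P2@[60:63]
i=64 'a': node 13→0 ·f
i=65 'a': node 0→0
i=66 'c': node 0→0
i=67 'c': node 0→0
i=68 'a': node 0→0
i=69 'b': node 0→1
i=70 'c': node 1→6
i=71 'c': node 6→7
i=72 'a': node 7→8  ** P4@[69:72]
i=73 'b': node 8→9

All matches (sorted): [[4,0],[5,3],[5,5],[11,0],[15,4],[17,1],[17,5],[23,4],[25,1],[25,5],[30,4],[35,5],[40,5],[47,4],[49,1],[49,5],[51,5],[57,5],[59,2],[61,5],[63,2],[72,4]]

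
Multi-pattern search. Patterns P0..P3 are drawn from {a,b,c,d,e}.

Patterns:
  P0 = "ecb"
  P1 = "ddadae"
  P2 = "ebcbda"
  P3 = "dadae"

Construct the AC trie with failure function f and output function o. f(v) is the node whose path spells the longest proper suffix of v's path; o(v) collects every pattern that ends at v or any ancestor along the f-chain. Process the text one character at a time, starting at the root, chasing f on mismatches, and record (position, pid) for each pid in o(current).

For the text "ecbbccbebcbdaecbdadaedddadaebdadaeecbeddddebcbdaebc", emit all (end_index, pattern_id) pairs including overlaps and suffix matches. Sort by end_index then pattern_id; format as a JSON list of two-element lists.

Build automaton:
Trie nodes:
  n0 'ε': d→4 e→1
  n1 'e': b→10 c→2
  n2 'ec': b→3
  n3 'ecb': ·  [P0 ends]
  n4 'd': a→15 d→5
  n5 'dd': a→6
  n6 'dda': d→7
  n7 'ddad': a→8
  n8 'ddada': e→9
  n9 'ddadae': ·  [P1 ends]
  n10 'eb': c→11
  n11 'ebc': b→12
  n12 'ebcb': d→13
  n13 'ebcbd': a→14
  n14 'ebcbda': ·  [P2 ends]
  n15 'da': d→16
  n16 'dad': a→17
  n17 'dada': e→18
  n18 'dadae': ·  [P3 ends]

BFS fail/out derivation:
  n1('e'): parent n0 fail=0; on 'e' 0 → fail=0;  out ∅∪∅=∅
  n4('d'): parent n0 fail=0; on 'd' 0 → fail=0;  out ∅∪∅=∅
  n2('ec'): parent n1 fail=0; on 'c' 0 → fail=0;  out ∅∪∅=∅
  n5('dd'): parent n4 fail=0; on 'd' 0 → fail=4;  out ∅∪∅=∅
  n10('eb'): parent n1 fail=0; on 'b' 0 → fail=0;  out ∅∪∅=∅
  n15('da'): parent n4 fail=0; on 'a' 0 → fail=0;  out ∅∪∅=∅
  n3('ecb'): parent n2 fail=0; on 'b' 0 → fail=0;  out {0}∪∅={0}
  n6('dda'): parent n5 fail=4; on 'a' 4 → fail=15;  out ∅∪∅=∅
  n11('ebc'): parent n10 fail=0; on 'c' 0 → fail=0;  out ∅∪∅=∅
  n16('dad'): parent n15 fail=0; on 'd' 0 → fail=4;  out ∅∪∅=∅
  n7('ddad'): parent n6 fail=15; on 'd' 15 → fail=16;  out ∅∪∅=∅
  n12('ebcb'): parent n11 fail=0; on 'b' 0 → fail=0;  out ∅∪∅=∅
  n17('dada'): parent n16 fail=4; on 'a' 4 → fail=15;  out ∅∪∅=∅
  n8('ddada'): parent n7 fail=16; on 'a' 16 → fail=17;  out ∅∪∅=∅
  n13('ebcbd'): parent n12 fail=0; on 'd' 0 → fail=4;  out ∅∪∅=∅
  n18('dadae'): parent n17 fail=15; on 'e' 15→0 → fail=1;  out {3}∪∅={3}
  n9('ddadae'): parent n8 fail=17; on 'e' 17 → fail=18;  out {1}∪{3}={1,3}
  n14('ebcbda'): parent n13 fail=4; on 'a' 4 → fail=15;  out {2}∪∅={2}

Scan:
i=0 'e': node 0→1
i=1 'c': node 1→2
i=2 'b': node 2→3  → match P0@[0:2]
i=3 'b': node 3→0 (fail-walked)
i=4 'c': node 0→0
i=5 'c': node 0→0
i=6 'b': node 0→0
i=7 'e': node 0→1
i=8 'b': node 1→10
i=9 'c': node 10→11
i=10 'b': node 11→12
i=11 'd': node 12→13
i=12 'a': node 13→14  → match P2@[7:12]
i=13 'e': node 14→1 (fail-walked)
i=14 'c': node 1→2
i=15 'b': node 2→3  → match P0@[13:15]
i=16 'd': node 3→4 (fail-walked)
i=17 'a': node 4→15
i=18 'd': node 15→16
i=19 'a': node 16→17
i=20 'e': node 17→18  → match P3@[16:20]
i=21 'd': node 18→4 (fail-walked)
i=22 'd': node 4→5
i=23 'd': node 5→5 (fail-walked)
i=24 'a': node 5→6
i=25 'd': node 6→7
i=26 'a': node 7→8
i=27 'e': node 8→9  → match P1@[22:27],P3@[23:27]
i=28 'b': node 9→10 (fail-walked)
i=29 'd': node 10→4 (fail-walked)
i=30 'a': node 4→15
i=31 'd': node 15→16
i=32 'a': node 16→17
i=33 'e': node 17→18  → match P3@[29:33]
i=34 'e': node 18→1 (fail-walked)
i=35 'c': node 1→2
i=36 'b': node 2→3  → match P0@[34:36]
i=37 'e': node 3→1 (fail-walked)
i=38 'd': node 1→4 (fail-walked)
i=39 'd': node 4→5
i=40 'd': node 5→5 (fail-walked)
i=41 'd': node 5→5 (fail-walked)
i=42 'e': node 5→1 (fail-walked)
i=43 'b': node 1→10
i=44 'c': node 10→11
i=45 'b': node 11→12
i=46 'd': node 12→13
i=47 'a': node 13→14  → match P2@[42:47]
i=48 'e': node 14→1 (fail-walked)
i=49 'b': node 1→10
i=50 'c': node 10→11

Matches: [[2,0],[12,2],[15,0],[20,3],[27,1],[27,3],[33,3],[36,0],[47,2]]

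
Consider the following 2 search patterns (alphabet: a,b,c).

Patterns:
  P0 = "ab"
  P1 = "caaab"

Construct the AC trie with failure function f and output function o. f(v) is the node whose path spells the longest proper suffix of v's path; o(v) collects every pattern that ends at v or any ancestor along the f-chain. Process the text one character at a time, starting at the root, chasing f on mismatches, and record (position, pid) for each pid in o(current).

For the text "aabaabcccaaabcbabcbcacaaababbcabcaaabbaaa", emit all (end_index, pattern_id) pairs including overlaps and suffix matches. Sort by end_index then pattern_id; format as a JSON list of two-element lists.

Build:
Trie (insert patterns):
  n0 'ε': a→1 c→3
  n1 'a': b→2
  n2 'ab': ·  [P0 ends]
  n3 'c': a→4
  n4 'ca': a→5
  n5 'caa': a→6
  n6 'caaa': b→7
  n7 'caaab': ·  [P1 ends]

Failure links (BFS by depth):
  fail(1) 'a': from fail(0)=0 chase 'a': 0 ⇒ 0;  out=∅∪out(0)=∅
  fail(3) 'c': from fail(0)=0 chase 'c': 0 ⇒ 0;  out=∅∪out(0)=∅
  fail(2) 'ab': from fail(1)=0 chase 'b': 0 ⇒ 0;  out={0}∪out(0)={0}
  fail(4) 'ca': from fail(3)=0 chase 'a': 0 ⇒ 1;  out=∅∪out(1)=∅
  fail(5) 'caa': from fail(4)=1 chase 'a': 1→0 ⇒ 1;  out=∅∪out(1)=∅
  fail(6) 'caaa': from fail(5)=1 chase 'a': 1→0 ⇒ 1;  out=∅∪out(1)=∅
  fail(7) 'caaab': from fail(6)=1 chase 'b': 1 ⇒ 2;  out={1}∪out(2)={0,1}

Run:
pos 0 'a': at 1
pos 1 'a': at 1 (via fail)
pos 2 'b': at 2  ** P0@[1:2]
pos 3 'a': at 1 (via fail)
pos 4 'a': at 1 (via fail)
pos 5 'b': at 2  ** P0@[4:5]
pos 6 'c': at 3 (via fail)
pos 7 'c': at 3 (via fail)
pos 8 'c': at 3 (via fail)
pos 9 'a': at 4
pos 10 'a': at 5
pos 11 'a': at 6
pos 12 'b': at 7  ** P0@[11:12],P1@[8:12]
pos 13 'c': at 3 (via fail)
pos 14 'b': at 0 (via fail)
pos 15 'a': at 1
pos 16 'b': at 2  ** P0@[15:16]
pos 17 'c': at 3 (via fail)
pos 18 'b': at 0 (via fail)
pos 19 'c': at 3
pos 20 'a': at 4
pos 21 'c': at 3 (via fail)
pos 22 'a': at 4
pos 23 'a': at 5
pos 24 'a': at 6
pos 25 'b': at 7  ** P0@[24:25],P1@[21:25]
pos 26 'a': at 1 (via fail)
pos 27 'b': at 2  ** P0@[26:27]
pos 28 'b': at 0 (via fail)
pos 29 'c': at 3
pos 30 'a': at 4
pos 31 'b': at 2 (via fail)  ** P0@[30:31]
pos 32 'c': at 3 (via fail)
pos 33 'a': at 4
pos 34 'a': at 5
pos 35 'a': at 6
pos 36 'b': at 7  ** P0@[35:36],P1@[32:36]
pos 37 'b': at 0 (via fail)
pos 38 'a': at 1
pos 39 'a': at 1 (via fail)
pos 40 'a': at 1 (via fail)

Matches: [[2,0],[5,0],[12,0],[12,1],[16,0],[25,0],[25,1],[27,0],[31,0],[36,0],[36,1]]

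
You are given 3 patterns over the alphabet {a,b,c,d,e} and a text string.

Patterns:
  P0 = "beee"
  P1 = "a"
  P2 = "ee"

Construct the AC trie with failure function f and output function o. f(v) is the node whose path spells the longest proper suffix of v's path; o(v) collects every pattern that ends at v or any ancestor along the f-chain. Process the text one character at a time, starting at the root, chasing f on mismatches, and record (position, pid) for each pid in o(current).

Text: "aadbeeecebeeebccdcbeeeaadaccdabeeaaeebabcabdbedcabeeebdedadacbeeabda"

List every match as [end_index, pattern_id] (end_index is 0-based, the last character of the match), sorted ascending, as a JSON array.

Construct AC machine:
Trie nodes:
  0='ε' goto a→5 b→1 e→6
  1='b' goto e→2
  2='be' goto e→3
  3='bee' goto e→4
  4='beee' goto ·  [P0 ends]
  5='a' goto ·  [P1 ends]
  6='e' goto e→7
  7='ee' goto ·  [P2 ends]

BFS fail/out derivation:
  n1('b'): parent n0 fail=0; on 'b' 0 → fail=0;  out ∅∪∅=∅
  n5('a'): parent n0 fail=0; on 'a' 0 → fail=0;  out {1}∪∅={1}
  n6('e'): parent n0 fail=0; on 'e' 0 → fail=0;  out ∅∪∅=∅
  n2('be'): parent n1 fail=0; on 'e' 0 → fail=6;  out ∅∪∅=∅
  n7('ee'): parent n6 fail=0; on 'e' 0 → fail=6;  out {2}∪∅={2}
  n3('bee'): parent n2 fail=6; on 'e' 6 → fail=7;  out ∅∪{2}={2}
  n4('beee'): parent n3 fail=7; on 'e' 7→6 → fail=7;  out {0}∪{2}={0,2}

Text stream:
pos 0 'a': at 5  ** P1@[0:0]
pos 1 'a': at 5 (via fail)  ** P1@[1:1]
pos 2 'd': at 0 (via fail)
pos 3 'b': at 1
pos 4 'e': at 2
pos 5 'e': at 3  ** P2@[4:5]
pos 6 'e': at 4  ** P0@[3:6],P2@[5:6]
pos 7 'c': at 0 (via fail)
pos 8 'e': at 6
pos 9 'b': at 1 (via fail)
pos 10 'e': at 2
pos 11 'e': at 3  ** P2@[10:11]
pos 12 'e': at 4  ** P0@[9:12],P2@[11:12]
pos 13 'b': at 1 (via fail)
pos 14 'c': at 0 (via fail)
pos 15 'c': at 0
pos 16 'd': at 0
pos 17 'c': at 0
pos 18 'b': at 1
pos 19 'e': at 2
pos 20 'e': at 3  ** P2@[19:20]
pos 21 'e': at 4  ** P0@[18:21],P2@[20:21]
pos 22 'a': at 5 (via fail)  ** P1@[22:22]
pos 23 'a': at 5 (via fail)  ** P1@[23:23]
pos 24 'd': at 0 (via fail)
pos 25 'a': at 5  ** P1@[25:25]
pos 26 'c': at 0 (via fail)
pos 27 'c': at 0
pos 28 'd': at 0
pos 29 'a': at 5  ** P1@[29:29]
pos 30 'b': at 1 (via fail)
pos 31 'e': at 2
pos 32 'e': at 3  ** P2@[31:32]
pos 33 'a': at 5 (via fail)  ** P1@[33:33]
pos 34 'a': at 5 (via fail)  ** P1@[34:34]
pos 35 'e': at 6 (via fail)
pos 36 'e': at 7  ** P2@[35:36]
pos 37 'b': at 1 (via fail)
pos 38 'a': at 5 (via fail)  ** P1@[38:38]
pos 39 'b': at 1 (via fail)
pos 40 'c': at 0 (via fail)
pos 41 'a': at 5  ** P1@[41:41]
pos 42 'b': at 1 (via fail)
pos 43 'd': at 0 (via fail)
pos 44 'b': at 1
pos 45 'e': at 2
pos 46 'd': at 0 (via fail)
pos 47 'c': at 0
pos 48 'a': at 5  ** P1@[48:48]
pos 49 'b': at 1 (via fail)
pos 50 'e': at 2
pos 51 'e': at 3  ** P2@[50:51]
pos 52 'e': at 4  ** P0@[49:52],P2@[51:52]
pos 53 'b': at 1 (via fail)
pos 54 'd': at 0 (via fail)
pos 55 'e': at 6
pos 56 'd': at 0 (via fail)
pos 57 'a': at 5  ** P1@[57:57]
pos 58 'd': at 0 (via fail)
pos 59 'a': at 5  ** P1@[59:59]
pos 60 'c': at 0 (via fail)
pos 61 'b': at 1
pos 62 'e': at 2
pos 63 'e': at 3  ** P2@[62:63]
pos 64 'a': at 5 (via fail)  ** P1@[64:64]
pos 65 'b': at 1 (via fail)
pos 66 'd': at 0 (via fail)
pos 67 'a': at 5  ** P1@[67:67]

Matches: [[0,1],[1,1],[5,2],[6,0],[6,2],[11,2],[12,0],[12,2],[20,2],[21,0],[21,2],[22,1],[23,1],[25,1],[29,1],[32,2],[33,1],[34,1],[36,2],[38,1],[41,1],[48,1],[51,2],[52,0],[52,2],[57,1],[59,1],[63,2],[64,1],[67,1]]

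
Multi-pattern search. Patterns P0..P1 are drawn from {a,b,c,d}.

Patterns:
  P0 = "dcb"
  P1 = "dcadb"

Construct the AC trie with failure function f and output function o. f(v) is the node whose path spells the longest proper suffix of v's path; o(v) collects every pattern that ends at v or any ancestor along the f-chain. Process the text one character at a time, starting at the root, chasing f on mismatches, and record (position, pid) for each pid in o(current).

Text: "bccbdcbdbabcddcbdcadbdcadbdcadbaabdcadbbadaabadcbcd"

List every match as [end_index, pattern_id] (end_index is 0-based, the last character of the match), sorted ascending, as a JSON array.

Construct AC machine:
Trie nodes:
  0='ε' goto d→1
  1='d' goto c→2
  2='dc' goto a→4 b→3
  3='dcb' goto ·  [P0 ends]
  4='dca' goto d→5
  5='dcad' goto b→6
  6='dcadb' goto ·  [P1 ends]

BFS fail/out derivation:
  n1('d'): parent n0 fail=0; on 'd' 0 → fail=0;  out ∅∪∅=∅
  n2('dc'): parent n1 fail=0; on 'c' 0 → fail=0;  out ∅∪∅=∅
  n3('dcb'): parent n2 fail=0; on 'b' 0 → fail=0;  out {0}∪∅={0}
  n4('dca'): parent n2 fail=0; on 'a' 0 → fail=0;  out ∅∪∅=∅
  n5('dcad'): parent n4 fail=0; on 'd' 0 → fail=1;  out ∅∪∅=∅
  n6('dcadb'): parent n5 fail=1; on 'b' 1→0 → fail=0;  out {1}∪∅={1}

Text stream:
i=0 'b': node 0→0
i=1 'c': node 0→0
i=2 'c': node 0→0
i=3 'b': node 0→0
i=4 'd': node 0→1
i=5 'c': node 1→2
i=6 'b': node 2→3  ** P0@[4:6]
i=7 'd': node 3→1 (fail-walked)
i=8 'b': node 1→0 (fail-walked)
i=9 'a': node 0→0
i=10 'b': node 0→0
i=11 'c': node 0→0
i=12 'd': node 0→1
i=13 'd': node 1→1 (fail-walked)
i=14 'c': node 1→2
i=15 'b': node 2→3  ** P0@[13:15]
i=16 'd': node 3→1 (fail-walked)
i=17 'c': node 1→2
i=18 'a': node 2→4
i=19 'd': node 4→5
i=20 'b': node 5→6  ** P1@[16:20]
i=21 'd': node 6→1 (fail-walked)
i=22 'c': node 1→2
i=23 'a': node 2→4
i=24 'd': node 4→5
i=25 'b': node 5→6  ** P1@[21:25]
i=26 'd': node 6→1 (fail-walked)
i=27 'c': node 1→2
i=28 'a': node 2→4
i=29 'd': node 4→5
i=30 'b': node 5→6  ** P1@[26:30]
i=31 'a': node 6→0 (fail-walked)
i=32 'a': node 0→0
i=33 'b': node 0→0
i=34 'd': node 0→1
i=35 'c': node 1→2
i=36 'a': node 2→4
i=37 'd': node 4→5
i=38 'b': node 5→6  ** P1@[34:38]
i=39 'b': node 6→0 (fail-walked)
i=40 'a': node 0→0
i=41 'd': node 0→1
i=42 'a': node 1→0 (fail-walked)
i=43 'a': node 0→0
i=44 'b': node 0→0
i=45 'a': node 0→0
i=46 'd': node 0→1
i=47 'c': node 1→2
i=48 'b': node 2→3  ** P0@[46:48]
i=49 'c': node 3→0 (fail-walked)
i=50 'd': node 0→1

Matches: [[6,0],[15,0],[20,1],[25,1],[30,1],[38,1],[48,0]]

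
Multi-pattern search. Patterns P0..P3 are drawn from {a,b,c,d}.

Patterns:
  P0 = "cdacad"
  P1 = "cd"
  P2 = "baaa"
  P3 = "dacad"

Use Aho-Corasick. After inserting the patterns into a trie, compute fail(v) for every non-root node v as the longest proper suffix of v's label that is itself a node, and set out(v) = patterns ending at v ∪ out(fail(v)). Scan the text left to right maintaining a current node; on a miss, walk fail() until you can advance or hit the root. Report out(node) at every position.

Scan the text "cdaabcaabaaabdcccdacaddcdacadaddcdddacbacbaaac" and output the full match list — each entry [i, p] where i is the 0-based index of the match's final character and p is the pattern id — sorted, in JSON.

Build:
Trie nodes:
  n0 'ε': b→7 c→1 d→11
  n1 'c': d→2
  n2 'cd': a→3  ←P1
  n3 'cda': c→4
  n4 'cdac': a→5
  n5 'cdaca': d→6
  n6 'cdacad': ·  ←P0
  n7 'b': a→8
  n8 'ba': a→9
  n9 'baa': a→10
  n10 'baaa': ·  ←P2
  n11 'd': a→12
  n12 'da': c→13
  n13 'dac': a→14
  n14 'daca': d→15
  n15 'dacad': ·  ←P3

Failure links (BFS by depth):
  n1('c'): parent n0 fail=0; on 'c' 0 → fail=0;  out ∅∪∅=∅
  n7('b'): parent n0 fail=0; on 'b' 0 → fail=0;  out ∅∪∅=∅
  n11('d'): parent n0 fail=0; on 'd' 0 → fail=0;  out ∅∪∅=∅
  n2('cd'): parent n1 fail=0; on 'd' 0 → fail=11;  out {1}∪∅={1}
  n8('ba'): parent n7 fail=0; on 'a' 0 → fail=0;  out ∅∪∅=∅
  n12('da'): parent n11 fail=0; on 'a' 0 → fail=0;  out ∅∪∅=∅
  n3('cda'): parent n2 fail=11; on 'a' 11 → fail=12;  out ∅∪∅=∅
  n9('baa'): parent n8 fail=0; on 'a' 0 → fail=0;  out ∅∪∅=∅
  n13('dac'): parent n12 fail=0; on 'c' 0 → fail=1;  out ∅∪∅=∅
  n4('cdac'): parent n3 fail=12; on 'c' 12 → fail=13;  out ∅∪∅=∅
  n10('baaa'): parent n9 fail=0; on 'a' 0 → fail=0;  out {2}∪∅={2}
  n14('daca'): parent n13 fail=1; on 'a' 1→0 → fail=0;  out ∅∪∅=∅
  n5('cdaca'): parent n4 fail=13; on 'a' 13 → fail=14;  out ∅∪∅=∅
  n15('dacad'): parent n14 fail=0; on 'd' 0 → fail=11;  out {3}∪∅={3}
  n6('cdacad'): parent n5 fail=14; on 'd' 14 → fail=15;  out {0}∪{3}={0,3}

Run:
[0] read 'c'  n0⇒n1
[1] read 'd'  n1⇒n2  → match P1@[0:1]
[2] read 'a'  n2⇒n3
[3] read 'a'  n3⇒n0 (via fail)
[4] read 'b'  n0⇒n7
[5] read 'c'  n7⇒n1 (via fail)
[6] read 'a'  n1⇒n0 (via fail)
[7] read 'a'  n0⇒n0
[8] read 'b'  n0⇒n7
[9] read 'a'  n7⇒n8
[10] read 'a'  n8⇒n9
[11] read 'a'  n9⇒n10  → match P2@[8:11]
[12] read 'b'  n10⇒n7 (via fail)
[13] read 'd'  n7⇒n11 (via fail)
[14] read 'c'  n11⇒n1 (via fail)
[15] read 'c'  n1⇒n1 (via fail)
[16] read 'c'  n1⇒n1 (via fail)
[17] read 'd'  n1⇒n2  → match P1@[16:17]
[18] read 'a'  n2⇒n3
[19] read 'c'  n3⇒n4
[20] read 'a'  n4⇒n5
[21] read 'd'  n5⇒n6  → match P0@[16:21],P3@[17:21]
[22] read 'd'  n6⇒n11 (via fail)
[23] read 'c'  n11⇒n1 (via fail)
[24] read 'd'  n1⇒n2  → match P1@[23:24]
[25] read 'a'  n2⇒n3
[26] read 'c'  n3⇒n4
[27] read 'a'  n4⇒n5
[28] read 'd'  n5⇒n6  → match P0@[23:28],P3@[24:28]
[29] read 'a'  n6⇒n12 (via fail)
[30] read 'd'  n12⇒n11 (via fail)
[31] read 'd'  n11⇒n11 (via fail)
[32] read 'c'  n11⇒n1 (via fail)
[33] read 'd'  n1⇒n2  → match P1@[32:33]
[34] read 'd'  n2⇒n11 (via fail)
[35] read 'd'  n11⇒n11 (via fail)
[36] read 'a'  n11⇒n12
[37] read 'c'  n12⇒n13
[38] read 'b'  n13⇒n7 (via fail)
[39] read 'a'  n7⇒n8
[40] read 'c'  n8⇒n1 (via fail)
[41] read 'b'  n1⇒n7 (via fail)
[42] read 'a'  n7⇒n8
[43] read 'a'  n8⇒n9
[44] read 'a'  n9⇒n10  → match P2@[41:44]
[45] read 'c'  n10⇒n1 (via fail)

Matches: [[1,1],[11,2],[17,1],[21,0],[21,3],[24,1],[28,0],[28,3],[33,1],[44,2]]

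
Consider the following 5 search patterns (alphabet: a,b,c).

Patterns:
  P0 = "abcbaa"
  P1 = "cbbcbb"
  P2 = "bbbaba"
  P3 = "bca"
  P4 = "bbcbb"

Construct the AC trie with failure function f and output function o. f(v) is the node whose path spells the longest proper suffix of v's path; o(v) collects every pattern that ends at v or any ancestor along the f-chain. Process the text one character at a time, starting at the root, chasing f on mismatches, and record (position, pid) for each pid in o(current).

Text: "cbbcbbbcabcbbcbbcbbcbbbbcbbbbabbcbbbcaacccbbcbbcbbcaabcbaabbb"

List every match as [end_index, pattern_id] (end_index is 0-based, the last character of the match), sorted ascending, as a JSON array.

Build:
Trie nodes:
  0='ε' goto a→1 b→13 c→7
  1='a' goto b→2
  2='ab' goto c→3
  3='abc' goto b→4
  4='abcb' goto a→5
  5='abcba' goto a→6
  6='abcbaa' goto ·  ←P0
  7='c' goto b→8
  8='cb' goto b→9
  9='cbb' goto c→10
  10='cbbc' goto b→11
  11='cbbcb' goto b→12
  12='cbbcbb' goto ·  ←P1
  13='b' goto b→14 c→19
  14='bb' goto b→15 c→21
  15='bbb' goto a→16
  16='bbba' goto b→17
  17='bbbab' goto a→18
  18='bbbaba' goto ·  ←P2
  19='bc' goto a→20
  20='bca' goto ·  ←P3
  21='bbc' goto b→22
  22='bbcb' goto b→23
  23='bbcbb' goto ·  ←P4

BFS fail/out derivation:
  fail(1) 'a': from fail(0)=0 chase 'a': 0 ⇒ 0;  out=∅∪out(0)=∅
  fail(7) 'c': from fail(0)=0 chase 'c': 0 ⇒ 0;  out=∅∪out(0)=∅
  fail(13) 'b': from fail(0)=0 chase 'b': 0 ⇒ 0;  out=∅∪out(0)=∅
  fail(2) 'ab': from fail(1)=0 chase 'b': 0 ⇒ 13;  out=∅∪out(13)=∅
  fail(8) 'cb': from fail(7)=0 chase 'b': 0 ⇒ 13;  out=∅∪out(13)=∅
  fail(14) 'bb': from fail(13)=0 chase 'b': 0 ⇒ 13;  out=∅∪out(13)=∅
  fail(19) 'bc': from fail(13)=0 chase 'c': 0 ⇒ 7;  out=∅∪out(7)=∅
  fail(3) 'abc': from fail(2)=13 chase 'c': 13 ⇒ 19;  out=∅∪out(19)=∅
  fail(9) 'cbb': from fail(8)=13 chase 'b': 13 ⇒ 14;  out=∅∪out(14)=∅
  fail(15) 'bbb': from fail(14)=13 chase 'b': 13 ⇒ 14;  out=∅∪out(14)=∅
  fail(20) 'bca': from fail(19)=7 chase 'a': 7→0 ⇒ 1;  out={3}∪out(1)={3}
  fail(21) 'bbc': from fail(14)=13 chase 'c': 13 ⇒ 19;  out=∅∪out(19)=∅
  fail(4) 'abcb': from fail(3)=19 chase 'b': 19→7 ⇒ 8;  out=∅∪out(8)=∅
  fail(10) 'cbbc': from fail(9)=14 chase 'c': 14 ⇒ 21;  out=∅∪out(21)=∅
  fail(16) 'bbba': from fail(15)=14 chase 'a': 14→13→0 ⇒ 1;  out=∅∪out(1)=∅
  fail(22) 'bbcb': from fail(21)=19 chase 'b': 19→7 ⇒ 8;  out=∅∪out(8)=∅
  fail(5) 'abcba': from fail(4)=8 chase 'a': 8→13→0 ⇒ 1;  out=∅∪out(1)=∅
  fail(11) 'cbbcb': from fail(10)=21 chase 'b': 21 ⇒ 22;  out=∅∪out(22)=∅
  fail(17) 'bbbab': from fail(16)=1 chase 'b': 1 ⇒ 2;  out=∅∪out(2)=∅
  fail(23) 'bbcbb': from fail(22)=8 chase 'b': 8 ⇒ 9;  out={4}∪out(9)={4}
  fail(6) 'abcbaa': from fail(5)=1 chase 'a': 1→0 ⇒ 1;  out={0}∪out(1)={0}
  fail(12) 'cbbcbb': from fail(11)=22 chase 'b': 22 ⇒ 23;  out={1}∪out(23)={1,4}
  fail(18) 'bbbaba': from fail(17)=2 chase 'a': 2→13→0 ⇒ 1;  out={2}∪out(1)={2}

Scan:
[0] read 'c'  n0⇒n7
[1] read 'b'  n7⇒n8
[2] read 'b'  n8⇒n9
[3] read 'c'  n9⇒n10
[4] read 'b'  n10⇒n11
[5] read 'b'  n11⇒n12  ** P1@[0:5],P4@[1:5]
[6] read 'b'  n12⇒n15 ·f
[7] read 'c'  n15⇒n21 ·f
[8] read 'a'  n21⇒n20 ·f  ** P3@[6:8]
[9] read 'b'  n20⇒n2 ·f
[10] read 'c'  n2⇒n3
[11] read 'b'  n3⇒n4
[12] read 'b'  n4⇒n9 ·f
[13] read 'c'  n9⇒n10
[14] read 'b'  n10⇒n11
[15] read 'b'  n11⇒n12  ** P1@[10:15],P4@[11:15]
[16] read 'c'  n12⇒n10 ·f
[17] read 'b'  n10⇒n11
[18] read 'b'  n11⇒n12  ** P1@[13:18],P4@[14:18]
[19] read 'c'  n12⇒n10 ·f
[20] read 'b'  n10⇒n11
[21] read 'b'  n11⇒n12  ** P1@[16:21],P4@[17:21]
[22] read 'b'  n12⇒n15 ·f
[23] read 'b'  n15⇒n15 ·f
[24] read 'c'  n15⇒n21 ·f
[25] read 'b'  n21⇒n22
[26] read 'b'  n22⇒n23  ** P4@[22:26]
[27] read 'b'  n23⇒n15 ·f
[28] read 'b'  n15⇒n15 ·f
[29] read 'a'  n15⇒n16
[30] read 'b'  n16⇒n17
[31] read 'b'  n17⇒n14 ·f
[32] read 'c'  n14⇒n21
[33] read 'b'  n21⇒n22
[34] read 'b'  n22⇒n23  ** P4@[30:34]
[35] read 'b'  n23⇒n15 ·f
[36] read 'c'  n15⇒n21 ·f
[37] read 'a'  n21⇒n20 ·f  ** P3@[35:37]
[38] read 'a'  n20⇒n1 ·f
[39] read 'c'  n1⇒n7 ·f
[40] read 'c'  n7⇒n7 ·f
[41] read 'c'  n7⇒n7 ·f
[42] read 'b'  n7⇒n8
[43] read 'b'  n8⇒n9
[44] read 'c'  n9⇒n10
[45] read 'b'  n10⇒n11
[46] read 'b'  n11⇒n12  ** P1@[41:46],P4@[42:46]
[47] read 'c'  n12⇒n10 ·f
[48] read 'b'  n10⇒n11
[49] read 'b'  n11⇒n12  ** P1@[44:49],P4@[45:49]
[50] read 'c'  n12⇒n10 ·f
[51] read 'a'  n10⇒n20 ·f  ** P3@[49:51]
[52] read 'a'  n20⇒n1 ·f
[53] read 'b'  n1⇒n2
[54] read 'c'  n2⇒n3
[55] read 'b'  n3⇒n4
[56] read 'a'  n4⇒n5
[57] read 'a'  n5⇒n6  ** P0@[52:57]
[58] read 'b'  n6⇒n2 ·f
[59] read 'b'  n2⇒n14 ·f
[60] read 'b'  n14⇒n15

All matches (sorted): [[5,1],[5,4],[8,3],[15,1],[15,4],[18,1],[18,4],[21,1],[21,4],[26,4],[34,4],[37,3],[46,1],[46,4],[49,1],[49,4],[51,3],[57,0]]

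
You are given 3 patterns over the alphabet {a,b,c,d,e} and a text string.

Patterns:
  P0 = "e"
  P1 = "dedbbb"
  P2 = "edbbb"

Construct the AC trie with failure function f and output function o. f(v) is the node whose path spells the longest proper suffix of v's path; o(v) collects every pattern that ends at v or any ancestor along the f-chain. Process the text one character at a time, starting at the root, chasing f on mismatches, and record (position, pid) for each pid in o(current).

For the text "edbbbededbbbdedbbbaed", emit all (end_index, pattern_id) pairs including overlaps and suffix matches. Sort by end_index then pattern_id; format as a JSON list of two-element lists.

Construct AC machine:
Trie nodes:
  n0 'ε': d→2 e→1
  n1 'e': d→8  [P0 ends]
  n2 'd': e→3
  n3 'de': d→4
  n4 'ded': b→5
  n5 'dedb': b→6
  n6 'dedbb': b→7
  n7 'dedbbb': ·  [P1 ends]
  n8 'ed': b→9
  n9 'edb': b→10
  n10 'edbb': b→11
  n11 'edbbb': ·  [P2 ends]

BFS fail/out derivation:
  n1('e'): parent n0 fail=0; on 'e' 0 → fail=0;  out {0}∪∅={0}
  n2('d'): parent n0 fail=0; on 'd' 0 → fail=0;  out ∅∪∅=∅
  n3('de'): parent n2 fail=0; on 'e' 0 → fail=1;  out ∅∪{0}={0}
  n8('ed'): parent n1 fail=0; on 'd' 0 → fail=2;  out ∅∪∅=∅
  n4('ded'): parent n3 fail=1; on 'd' 1 → fail=8;  out ∅∪∅=∅
  n9('edb'): parent n8 fail=2; on 'b' 2→0 → fail=0;  out ∅∪∅=∅
  n5('dedb'): parent n4 fail=8; on 'b' 8 → fail=9;  out ∅∪∅=∅
  n10('edbb'): parent n9 fail=0; on 'b' 0 → fail=0;  out ∅∪∅=∅
  n6('dedbb'): parent n5 fail=9; on 'b' 9 → fail=10;  out ∅∪∅=∅
  n11('edbbb'): parent n10 fail=0; on 'b' 0 → fail=0;  out {2}∪∅={2}
  n7('dedbbb'): parent n6 fail=10; on 'b' 10 → fail=11;  out {1}∪{2}={1,2}

Text stream:
[0] read 'e'  n0⇒n1  emit P0@[0:0]
[1] read 'd'  n1⇒n8
[2] read 'b'  n8⇒n9
[3] read 'b'  n9⇒n10
[4] read 'b'  n10⇒n11  emit P2@[0:4]
[5] read 'e'  n11⇒n1 (via fail)  emit P0@[5:5]
[6] read 'd'  n1⇒n8
[7] read 'e'  n8⇒n3 (via fail)  emit P0@[7:7]
[8] read 'd'  n3⇒n4
[9] read 'b'  n4⇒n5
[10] read 'b'  n5⇒n6
[11] read 'b'  n6⇒n7  emit P1@[6:11],P2@[7:11]
[12] read 'd'  n7⇒n2 (via fail)
[13] read 'e'  n2⇒n3  emit P0@[13:13]
[14] read 'd'  n3⇒n4
[15] read 'b'  n4⇒n5
[16] read 'b'  n5⇒n6
[17] read 'b'  n6⇒n7  emit P1@[12:17],P2@[13:17]
[18] read 'a'  n7⇒n0 (via fail)
[19] read 'e'  n0⇒n1  emit P0@[19:19]
[20] read 'd'  n1⇒n8

Result: [[0,0],[4,2],[5,0],[7,0],[11,1],[11,2],[13,0],[17,1],[17,2],[19,0]]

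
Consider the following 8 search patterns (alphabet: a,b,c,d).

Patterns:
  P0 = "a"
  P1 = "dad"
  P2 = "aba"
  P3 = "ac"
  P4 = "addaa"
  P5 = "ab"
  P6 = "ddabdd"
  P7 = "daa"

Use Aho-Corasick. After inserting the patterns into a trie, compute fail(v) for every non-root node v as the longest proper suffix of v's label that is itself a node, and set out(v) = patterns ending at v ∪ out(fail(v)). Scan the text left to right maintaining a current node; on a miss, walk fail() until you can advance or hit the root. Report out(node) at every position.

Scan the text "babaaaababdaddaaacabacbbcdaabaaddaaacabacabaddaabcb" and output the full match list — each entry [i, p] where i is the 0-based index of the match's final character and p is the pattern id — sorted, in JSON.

Construct AC machine:
Trie (insert patterns):
  n0 'ε': a→1 d→2
  n1 'a': b→5 c→7 d→8  [P0 ends]
  n2 'd': a→3 d→12
  n3 'da': a→17 d→4
  n4 'dad': ·  [P1 ends]
  n5 'ab': a→6  [P5 ends]
  n6 'aba': ·  [P2 ends]
  n7 'ac': ·  [P3 ends]
  n8 'ad': d→9
  n9 'add': a→10
  n10 'adda': a→11
  n11 'addaa': ·  [P4 ends]
  n12 'dd': a→13
  n13 'dda': b→14
  n14 'ddab': d→15
  n15 'ddabd': d→16
  n16 'ddabdd': ·  [P6 ends]
  n17 'daa': ·  [P7 ends]

Failure links (BFS by depth):
  fail(1) 'a': from fail(0)=0 chase 'a': 0 ⇒ 0;  out={0}∪out(0)={0}
  fail(2) 'd': from fail(0)=0 chase 'd': 0 ⇒ 0;  out=∅∪out(0)=∅
  fail(3) 'da': from fail(2)=0 chase 'a': 0 ⇒ 1;  out=∅∪out(1)={0}
  fail(5) 'ab': from fail(1)=0 chase 'b': 0 ⇒ 0;  out={5}∪out(0)={5}
  fail(7) 'ac': from fail(1)=0 chase 'c': 0 ⇒ 0;  out={3}∪out(0)={3}
  fail(8) 'ad': from fail(1)=0 chase 'd': 0 ⇒ 2;  out=∅∪out(2)=∅
  fail(12) 'dd': from fail(2)=0 chase 'd': 0 ⇒ 2;  out=∅∪out(2)=∅
  fail(4) 'dad': from fail(3)=1 chase 'd': 1 ⇒ 8;  out={1}∪out(8)={1}
  fail(6) 'aba': from fail(5)=0 chase 'a': 0 ⇒ 1;  out={2}∪out(1)={0,2}
  fail(9) 'add': from fail(8)=2 chase 'd': 2 ⇒ 12;  out=∅∪out(12)=∅
  fail(13) 'dda': from fail(12)=2 chase 'a': 2 ⇒ 3;  out=∅∪out(3)={0}
  fail(17) 'daa': from fail(3)=1 chase 'a': 1→0 ⇒ 1;  out={7}∪out(1)={0,7}
  fail(10) 'adda': from fail(9)=12 chase 'a': 12 ⇒ 13;  out=∅∪out(13)={0}
  fail(14) 'ddab': from fail(13)=3 chase 'b': 3→1 ⇒ 5;  out=∅∪out(5)={5}
  fail(11) 'addaa': from fail(10)=13 chase 'a': 13→3 ⇒ 17;  out={4}∪out(17)={0,4,7}
  fail(15) 'ddabd': from fail(14)=5 chase 'd': 5→0 ⇒ 2;  out=∅∪out(2)=∅
  fail(16) 'ddabdd': from fail(15)=2 chase 'd': 2 ⇒ 12;  out={6}∪out(12)={6}

Scan:
[0] read 'b'  n0⇒n0
[1] read 'a'  n0⇒n1  emit P0@[1:1]
[2] read 'b'  n1⇒n5  emit P5@[1:2]
[3] read 'a'  n5⇒n6  emit P0@[3:3],P2@[1:3]
[4] read 'a'  n6⇒n1 (fail-walked)  emit P0@[4:4]
[5] read 'a'  n1⇒n1 (fail-walked)  emit P0@[5:5]
[6] read 'a'  n1⇒n1 (fail-walked)  emit P0@[6:6]
[7] read 'b'  n1⇒n5  emit P5@[6:7]
[8] read 'a'  n5⇒n6  emit P0@[8:8],P2@[6:8]
[9] read 'b'  n6⇒n5 (fail-walked)  emit P5@[8:9]
[10] read 'd'  n5⇒n2 (fail-walked)
[11] read 'a'  n2⇒n3  emit P0@[11:11]
[12] read 'd'  n3⇒n4  emit P1@[10:12]
[13] read 'd'  n4⇒n9 (fail-walked)
[14] read 'a'  n9⇒n10  emit P0@[14:14]
[15] read 'a'  n10⇒n11  emit P0@[15:15],P4@[11:15],P7@[13:15]
[16] read 'a'  n11⇒n1 (fail-walked)  emit P0@[16:16]
[17] read 'c'  n1⇒n7  emit P3@[16:17]
[18] read 'a'  n7⇒n1 (fail-walked)  emit P0@[18:18]
[19] read 'b'  n1⇒n5  emit P5@[18:19]
[20] read 'a'  n5⇒n6  emit P0@[20:20],P2@[18:20]
[21] read 'c'  n6⇒n7 (fail-walked)  emit P3@[20:21]
[22] read 'b'  n7⇒n0 (fail-walked)
[23] read 'b'  n0⇒n0
[24] read 'c'  n0⇒n0
[25] read 'd'  n0⇒n2
[26] read 'a'  n2⇒n3  emit P0@[26:26]
[27] read 'a'  n3⇒n17  emit P0@[27:27],P7@[25:27]
[28] read 'b'  n17⇒n5 (fail-walked)  emit P5@[27:28]
[29] read 'a'  n5⇒n6  emit P0@[29:29],P2@[27:29]
[30] read 'a'  n6⇒n1 (fail-walked)  emit P0@[30:30]
[31] read 'd'  n1⇒n8
[32] read 'd'  n8⇒n9
[33] read 'a'  n9⇒n10  emit P0@[33:33]
[34] read 'a'  n10⇒n11  emit P0@[34:34],P4@[30:34],P7@[32:34]
[35] read 'a'  n11⇒n1 (fail-walked)  emit P0@[35:35]
[36] read 'c'  n1⇒n7  emit P3@[35:36]
[37] read 'a'  n7⇒n1 (fail-walked)  emit P0@[37:37]
[38] read 'b'  n1⇒n5  emit P5@[37:38]
[39] read 'a'  n5⇒n6  emit P0@[39:39],P2@[37:39]
[40] read 'c'  n6⇒n7 (fail-walked)  emit P3@[39:40]
[41] read 'a'  n7⇒n1 (fail-walked)  emit P0@[41:41]
[42] read 'b'  n1⇒n5  emit P5@[41:42]
[43] read 'a'  n5⇒n6  emit P0@[43:43],P2@[41:43]
[44] read 'd'  n6⇒n8 (fail-walked)
[45] read 'd'  n8⇒n9
[46] read 'a'  n9⇒n10  emit P0@[46:46]
[47] read 'a'  n10⇒n11  emit P0@[47:47],P4@[43:47],P7@[45:47]
[48] read 'b'  n11⇒n5 (fail-walked)  emit P5@[47:48]
[49] read 'c'  n5⇒n0 (fail-walked)
[50] read 'b'  n0⇒n0

Result: [[1,0],[2,5],[3,0],[3,2],[4,0],[5,0],[6,0],[7,5],[8,0],[8,2],[9,5],[11,0],[12,1],[14,0],[15,0],[15,4],[15,7],[16,0],[17,3],[18,0],[19,5],[20,0],[20,2],[21,3],[26,0],[27,0],[27,7],[28,5],[29,0],[29,2],[30,0],[33,0],[34,0],[34,4],[34,7],[35,0],[36,3],[37,0],[38,5],[39,0],[39,2],[40,3],[41,0],[42,5],[43,0],[43,2],[46,0],[47,0],[47,4],[47,7],[48,5]]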